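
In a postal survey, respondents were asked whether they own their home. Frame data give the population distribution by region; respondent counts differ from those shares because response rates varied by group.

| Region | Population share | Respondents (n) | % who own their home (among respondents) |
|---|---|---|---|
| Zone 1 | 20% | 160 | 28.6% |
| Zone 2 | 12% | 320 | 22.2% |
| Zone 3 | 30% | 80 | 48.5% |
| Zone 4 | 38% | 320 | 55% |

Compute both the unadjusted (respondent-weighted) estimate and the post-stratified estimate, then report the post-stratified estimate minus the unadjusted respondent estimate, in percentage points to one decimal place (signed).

+6.2 percentage points

Naive respondent-only estimate (weights = respondent counts):
  (160/880)×28.6 + (320/880)×22.2 + (80/880)×48.5 + (320/880)×55 = 37.6818%
Post-stratifying to population shares instead:
  0.2×28.6 + 0.12×22.2 + 0.3×48.5 + 0.38×55 = 43.834%
Difference = 43.834 − 37.6818 = 6.1522 pp.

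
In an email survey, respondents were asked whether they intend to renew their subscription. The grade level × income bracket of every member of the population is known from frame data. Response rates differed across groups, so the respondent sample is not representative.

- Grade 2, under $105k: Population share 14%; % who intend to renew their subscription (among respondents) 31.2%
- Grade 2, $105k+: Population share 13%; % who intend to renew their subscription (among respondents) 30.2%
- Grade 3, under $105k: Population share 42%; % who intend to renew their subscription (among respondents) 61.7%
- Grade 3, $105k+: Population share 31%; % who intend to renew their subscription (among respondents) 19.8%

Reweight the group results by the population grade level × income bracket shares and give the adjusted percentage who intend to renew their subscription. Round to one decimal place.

40.3%

Weight each group's respondent value by its population share:
  Grade 2, under $105k: 0.14 × 31.2 = 4.368
  Grade 2, $105k+: 0.13 × 30.2 = 3.926
  Grade 3, under $105k: 0.42 × 61.7 = 25.914
  Grade 3, $105k+: 0.31 × 19.8 = 6.138
Post-stratified estimate = 40.346 → 40.3%.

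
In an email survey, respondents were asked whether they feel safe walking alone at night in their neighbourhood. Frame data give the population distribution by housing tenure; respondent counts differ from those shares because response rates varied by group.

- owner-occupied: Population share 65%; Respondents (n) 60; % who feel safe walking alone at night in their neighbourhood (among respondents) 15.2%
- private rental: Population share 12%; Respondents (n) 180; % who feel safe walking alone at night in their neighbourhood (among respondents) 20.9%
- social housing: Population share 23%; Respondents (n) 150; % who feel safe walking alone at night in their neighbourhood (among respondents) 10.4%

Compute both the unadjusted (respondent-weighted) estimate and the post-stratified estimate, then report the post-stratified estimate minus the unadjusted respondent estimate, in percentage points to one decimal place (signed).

-1.2 percentage points

Unadjusted (pooled respondent) estimate weights by respondent counts:
  (60/390)×15.2 + (180/390)×20.9 + (150/390)×10.4 = 15.9846%
Post-stratifying to population shares instead:
  0.65×15.2 + 0.12×20.9 + 0.23×10.4 = 14.78%
Difference = 14.78 − 15.9846 = -1.2046 pp.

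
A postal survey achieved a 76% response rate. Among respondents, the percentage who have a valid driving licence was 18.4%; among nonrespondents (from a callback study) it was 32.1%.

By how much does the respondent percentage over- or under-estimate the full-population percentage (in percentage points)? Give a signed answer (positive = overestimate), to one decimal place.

Nonresponse fraction = 1 − 0.76 = 0.24.
Bias = (nonresponse fraction) × (respondent percentage − nonrespondent percentage)
     = 0.24 × (18.4 − 32.1) = 0.24 × -13.7 = -3.288.

-3.3 percentage points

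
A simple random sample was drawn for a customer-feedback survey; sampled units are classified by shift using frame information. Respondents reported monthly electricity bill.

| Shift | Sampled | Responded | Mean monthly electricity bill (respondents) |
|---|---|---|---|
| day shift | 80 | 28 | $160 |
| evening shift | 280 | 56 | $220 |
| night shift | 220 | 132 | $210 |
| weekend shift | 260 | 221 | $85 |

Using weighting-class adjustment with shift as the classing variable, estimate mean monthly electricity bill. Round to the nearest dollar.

$170

Response rates by class: day shift 28/80 = 35%, evening shift 56/280 = 20%, night shift 132/220 = 60%, weekend shift 221/260 = 85%.
Inverse-response-rate weighting restores each class to its sampled count, so class totals weight by n_sampled:
  day shift: 80 × 160 = 12,800
  evening shift: 280 × 220 = 61,600
  night shift: 220 × 210 = 46,200
  weekend shift: 260 × 85 = 22,100
Adjusted estimate = 142,700 / 840 = 169.881 → $170.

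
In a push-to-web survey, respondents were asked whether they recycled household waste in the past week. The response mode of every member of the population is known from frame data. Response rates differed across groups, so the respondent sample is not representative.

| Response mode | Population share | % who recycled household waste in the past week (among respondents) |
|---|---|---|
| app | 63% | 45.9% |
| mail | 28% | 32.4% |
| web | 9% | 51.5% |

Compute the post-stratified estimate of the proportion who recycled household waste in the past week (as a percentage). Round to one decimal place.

42.6%

Reweight to the known response mode distribution:
  app: 0.63 × 45.9 = 28.917
  mail: 0.28 × 32.4 = 9.072
  web: 0.09 × 51.5 = 4.635
Post-stratified estimate = 42.624 → 42.6%.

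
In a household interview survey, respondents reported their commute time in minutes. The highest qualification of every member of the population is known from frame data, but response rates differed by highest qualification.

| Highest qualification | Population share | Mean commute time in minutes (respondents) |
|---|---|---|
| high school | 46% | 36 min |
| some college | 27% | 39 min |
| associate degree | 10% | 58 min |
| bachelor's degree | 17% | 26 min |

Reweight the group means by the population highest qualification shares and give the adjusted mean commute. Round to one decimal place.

Reweight to the known highest qualification distribution:
  high school: 0.46 × 36 = 16.56
  some college: 0.27 × 39 = 10.53
  associate degree: 0.1 × 58 = 5.8
  bachelor's degree: 0.17 × 26 = 4.42
Post-stratified estimate = 37.31 → 37.3.

37.3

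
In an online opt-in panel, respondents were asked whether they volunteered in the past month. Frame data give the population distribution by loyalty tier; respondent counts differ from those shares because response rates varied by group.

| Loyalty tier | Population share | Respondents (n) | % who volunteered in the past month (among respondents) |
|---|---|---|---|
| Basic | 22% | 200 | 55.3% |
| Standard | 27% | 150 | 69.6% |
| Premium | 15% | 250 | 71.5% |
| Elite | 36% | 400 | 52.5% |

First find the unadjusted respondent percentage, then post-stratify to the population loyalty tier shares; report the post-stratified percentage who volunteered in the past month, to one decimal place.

Naive respondent-only estimate (weights = respondent counts):
  (200/1000)×55.3 + (150/1000)×69.6 + (250/1000)×71.5 + (400/1000)×52.5 = 60.375%
Post-stratifying to population shares instead:
  0.22×55.3 + 0.27×69.6 + 0.15×71.5 + 0.36×52.5 = 60.583%

60.6%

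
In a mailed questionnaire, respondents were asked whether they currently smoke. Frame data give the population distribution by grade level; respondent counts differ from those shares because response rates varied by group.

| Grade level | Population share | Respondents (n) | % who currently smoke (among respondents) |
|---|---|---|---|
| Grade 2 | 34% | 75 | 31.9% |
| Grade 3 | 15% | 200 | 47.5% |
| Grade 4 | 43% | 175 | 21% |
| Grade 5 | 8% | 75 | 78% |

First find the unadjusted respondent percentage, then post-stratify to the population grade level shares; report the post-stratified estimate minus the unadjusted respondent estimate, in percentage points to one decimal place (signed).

-7.6 percentage points

Without adjustment, the pooled respondent share is:
  (75/525)×31.9 + (200/525)×47.5 + (175/525)×21 + (75/525)×78 = 40.7952%
Reweighting by population grade level shares:
  0.34×31.9 + 0.15×47.5 + 0.43×21 + 0.08×78 = 33.241%
Difference = 33.241 − 40.7952 = -7.5542 pp.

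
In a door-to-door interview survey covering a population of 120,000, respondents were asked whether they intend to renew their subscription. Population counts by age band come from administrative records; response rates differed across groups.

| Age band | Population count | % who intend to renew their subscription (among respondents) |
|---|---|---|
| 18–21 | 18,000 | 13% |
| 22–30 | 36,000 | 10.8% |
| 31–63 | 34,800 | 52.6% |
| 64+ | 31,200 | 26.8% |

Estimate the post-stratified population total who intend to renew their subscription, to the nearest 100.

Each cell contributes its population count × the respondent rate:
  18–21: 18,000 × 13% = 2340
  22–30: 36,000 × 10.8% = 3888
  31–63: 34,800 × 52.6% = 18304.8
  64+: 31,200 × 26.8% = 8361.6
Estimated total = 32894.4 → 32,900.

32,900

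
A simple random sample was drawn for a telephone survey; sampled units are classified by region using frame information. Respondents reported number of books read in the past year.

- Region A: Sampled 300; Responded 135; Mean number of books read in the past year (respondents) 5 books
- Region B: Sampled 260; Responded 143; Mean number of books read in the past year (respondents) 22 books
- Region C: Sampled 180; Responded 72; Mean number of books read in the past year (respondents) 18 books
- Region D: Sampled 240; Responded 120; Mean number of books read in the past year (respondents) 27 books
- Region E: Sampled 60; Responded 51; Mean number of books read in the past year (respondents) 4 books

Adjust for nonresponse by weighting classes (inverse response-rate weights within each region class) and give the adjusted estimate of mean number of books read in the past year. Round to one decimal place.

Response rates by class: Region A 135/300 = 45%, Region B 143/260 = 55%, Region C 72/180 = 40%, Region D 120/240 = 50%, Region E 51/60 = 85%.
Each respondent's weight = sampled/responded in their class; summing within a class gives n_sampled, so:
  Region A: 300 × 5 = 1500
  Region B: 260 × 22 = 5720
  Region C: 180 × 18 = 3240
  Region D: 240 × 27 = 6480
  Region E: 60 × 4 = 240
Adjusted estimate = 17,180 / 1,040 = 16.5192 → 16.5.

16.5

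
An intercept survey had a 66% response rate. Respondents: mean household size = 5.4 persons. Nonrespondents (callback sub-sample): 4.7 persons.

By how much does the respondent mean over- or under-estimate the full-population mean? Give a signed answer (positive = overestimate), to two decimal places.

Nonresponse fraction = 1 − 0.66 = 0.34.
Bias = (nonresponse fraction) × (respondent mean − nonrespondent mean)
     = 0.34 × (5.4 − 4.7) = 0.34 × 0.7 = 0.238.

+0.24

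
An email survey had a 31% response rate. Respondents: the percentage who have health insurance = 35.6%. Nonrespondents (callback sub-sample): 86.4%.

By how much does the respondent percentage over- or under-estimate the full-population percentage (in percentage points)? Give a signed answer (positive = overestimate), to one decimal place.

-35.1 percentage points

Nonresponse fraction = 1 − 0.31 = 0.69.
Bias = (nonresponse fraction) × (respondent percentage − nonrespondent percentage)
     = 0.69 × (35.6 − 86.4) = 0.69 × -50.8 = -35.052.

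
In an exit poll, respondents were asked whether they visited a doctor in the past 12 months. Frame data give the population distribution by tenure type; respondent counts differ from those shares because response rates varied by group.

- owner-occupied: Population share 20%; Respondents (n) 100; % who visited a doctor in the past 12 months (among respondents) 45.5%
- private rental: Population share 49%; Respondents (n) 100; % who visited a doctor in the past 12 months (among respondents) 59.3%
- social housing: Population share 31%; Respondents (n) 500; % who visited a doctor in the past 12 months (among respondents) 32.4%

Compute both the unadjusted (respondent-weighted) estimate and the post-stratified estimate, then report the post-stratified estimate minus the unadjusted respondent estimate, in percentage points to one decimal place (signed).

+10.1 percentage points

Without adjustment, the pooled respondent share is:
  (100/700)×45.5 + (100/700)×59.3 + (500/700)×32.4 = 38.1143%
Reweighting by population tenure type shares:
  0.2×45.5 + 0.49×59.3 + 0.31×32.4 = 48.201%
Difference = 48.201 − 38.1143 = 10.0867 pp.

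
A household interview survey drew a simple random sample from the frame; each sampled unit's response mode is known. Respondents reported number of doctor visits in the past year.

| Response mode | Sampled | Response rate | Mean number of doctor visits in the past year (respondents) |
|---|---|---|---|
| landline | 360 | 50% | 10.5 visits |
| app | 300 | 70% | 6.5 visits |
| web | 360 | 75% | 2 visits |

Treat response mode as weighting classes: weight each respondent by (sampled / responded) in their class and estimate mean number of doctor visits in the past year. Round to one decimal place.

6.3

Weighting each respondent by the inverse class response rate inflates each class back to its sampled size, so the class weight is n_sampled:
  landline: 360 × 10.5 = 3780
  app: 300 × 6.5 = 1950
  web: 360 × 2 = 720
Adjusted estimate = 6450 / 1,020 = 6.32353 → 6.3.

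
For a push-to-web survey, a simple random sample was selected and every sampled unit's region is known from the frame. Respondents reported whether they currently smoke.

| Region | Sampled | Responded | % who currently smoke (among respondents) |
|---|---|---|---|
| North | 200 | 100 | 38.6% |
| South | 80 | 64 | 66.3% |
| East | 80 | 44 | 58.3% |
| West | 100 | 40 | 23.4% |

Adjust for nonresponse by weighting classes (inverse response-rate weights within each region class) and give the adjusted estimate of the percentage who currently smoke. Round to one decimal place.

Class response rates: North 100/200 = 50%, South 64/80 = 80%, East 44/80 = 55%, West 40/100 = 40%.
Weighting each respondent by the inverse class response rate inflates each class back to its sampled size, so the class weight is n_sampled:
  North: 200 × 38.6 = 7720
  South: 80 × 66.3 = 5304
  East: 80 × 58.3 = 4664
  West: 100 × 23.4 = 2340
Adjusted estimate = 20,028 / 460 = 43.5391 → 43.5%.

43.5%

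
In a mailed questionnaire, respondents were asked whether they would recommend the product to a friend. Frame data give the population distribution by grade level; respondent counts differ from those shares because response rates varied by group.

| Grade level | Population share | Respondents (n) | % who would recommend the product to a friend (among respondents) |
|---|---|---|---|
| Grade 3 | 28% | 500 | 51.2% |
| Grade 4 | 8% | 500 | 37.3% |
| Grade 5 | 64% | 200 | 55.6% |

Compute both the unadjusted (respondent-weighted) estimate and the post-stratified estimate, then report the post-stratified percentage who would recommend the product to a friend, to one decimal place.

Without adjustment, the pooled respondent share is:
  (500/1200)×51.2 + (500/1200)×37.3 + (200/1200)×55.6 = 46.1417%
Reweighting by population grade level shares:
  0.28×51.2 + 0.08×37.3 + 0.64×55.6 = 52.904%

52.9%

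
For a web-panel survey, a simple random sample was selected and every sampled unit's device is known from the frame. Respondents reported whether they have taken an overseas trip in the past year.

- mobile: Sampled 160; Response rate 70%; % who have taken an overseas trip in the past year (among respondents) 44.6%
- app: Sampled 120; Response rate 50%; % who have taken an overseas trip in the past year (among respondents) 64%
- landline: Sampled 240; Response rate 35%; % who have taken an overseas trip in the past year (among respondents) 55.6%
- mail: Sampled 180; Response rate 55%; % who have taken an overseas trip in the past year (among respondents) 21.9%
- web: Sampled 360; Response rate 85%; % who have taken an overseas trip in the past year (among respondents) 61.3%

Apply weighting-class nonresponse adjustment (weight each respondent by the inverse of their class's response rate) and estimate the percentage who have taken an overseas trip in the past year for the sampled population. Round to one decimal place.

51.1%

Inverse-response-rate weighting restores each class to its sampled count, so class totals weight by n_sampled:
  mobile: 160 × 44.6 = 7136
  app: 120 × 64 = 7680
  landline: 240 × 55.6 = 13,344
  mail: 180 × 21.9 = 3942
  web: 360 × 61.3 = 22,068
Adjusted estimate = 54,170 / 1,060 = 51.1038 → 51.1%.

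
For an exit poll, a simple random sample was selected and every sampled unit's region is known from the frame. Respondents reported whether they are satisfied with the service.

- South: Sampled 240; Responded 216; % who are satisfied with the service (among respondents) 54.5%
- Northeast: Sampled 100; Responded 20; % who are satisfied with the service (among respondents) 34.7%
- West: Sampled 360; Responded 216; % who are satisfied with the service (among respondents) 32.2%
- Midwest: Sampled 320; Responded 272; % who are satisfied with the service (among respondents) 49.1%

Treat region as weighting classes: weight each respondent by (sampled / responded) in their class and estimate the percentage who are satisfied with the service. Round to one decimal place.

43.0%

Class response rates: South 216/240 = 90%, Northeast 20/100 = 20%, West 216/360 = 60%, Midwest 272/320 = 85%.
Inverse-response-rate weighting restores each class to its sampled count, so class totals weight by n_sampled:
  South: 240 × 54.5 = 13,080
  Northeast: 100 × 34.7 = 3470
  West: 360 × 32.2 = 11592
  Midwest: 320 × 49.1 = 15,712
Adjusted estimate = 43,854 / 1,020 = 42.9941 → 43.0%.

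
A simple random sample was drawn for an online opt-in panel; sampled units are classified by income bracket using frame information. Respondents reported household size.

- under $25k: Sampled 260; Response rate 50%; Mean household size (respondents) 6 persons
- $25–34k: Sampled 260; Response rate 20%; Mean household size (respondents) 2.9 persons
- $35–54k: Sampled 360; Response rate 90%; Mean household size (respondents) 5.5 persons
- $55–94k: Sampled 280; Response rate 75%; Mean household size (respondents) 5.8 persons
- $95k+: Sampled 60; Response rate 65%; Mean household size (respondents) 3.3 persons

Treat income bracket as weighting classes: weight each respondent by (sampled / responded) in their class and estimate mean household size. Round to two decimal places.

With weight = n_sampled/n_responded per class, the weighted class total is n_sampled:
  under $25k: 260 × 6 = 1560
  $25–34k: 260 × 2.9 = 754
  $35–54k: 360 × 5.5 = 1980
  $55–94k: 280 × 5.8 = 1624
  $95k+: 60 × 3.3 = 198
Adjusted estimate = 6116 / 1,220 = 5.01311 → 5.01.

5.01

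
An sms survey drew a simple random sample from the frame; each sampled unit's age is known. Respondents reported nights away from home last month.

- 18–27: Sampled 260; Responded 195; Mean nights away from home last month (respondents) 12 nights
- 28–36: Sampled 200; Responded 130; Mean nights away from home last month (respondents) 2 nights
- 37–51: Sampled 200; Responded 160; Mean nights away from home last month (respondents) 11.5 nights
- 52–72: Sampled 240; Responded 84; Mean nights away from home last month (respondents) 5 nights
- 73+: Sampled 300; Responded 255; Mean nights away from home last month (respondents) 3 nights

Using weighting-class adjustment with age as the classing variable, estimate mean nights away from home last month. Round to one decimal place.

6.6

Response rates by class: 18–27 195/260 = 75%, 28–36 130/200 = 65%, 37–51 160/200 = 80%, 52–72 84/240 = 35%, 73+ 255/300 = 85%.
Each respondent's weight = sampled/responded in their class; summing within a class gives n_sampled, so:
  18–27: 260 × 12 = 3120
  28–36: 200 × 2 = 400
  37–51: 200 × 11.5 = 2300
  52–72: 240 × 5 = 1200
  73+: 300 × 3 = 900
Adjusted estimate = 7920 / 1,200 = 6.6 → 6.6.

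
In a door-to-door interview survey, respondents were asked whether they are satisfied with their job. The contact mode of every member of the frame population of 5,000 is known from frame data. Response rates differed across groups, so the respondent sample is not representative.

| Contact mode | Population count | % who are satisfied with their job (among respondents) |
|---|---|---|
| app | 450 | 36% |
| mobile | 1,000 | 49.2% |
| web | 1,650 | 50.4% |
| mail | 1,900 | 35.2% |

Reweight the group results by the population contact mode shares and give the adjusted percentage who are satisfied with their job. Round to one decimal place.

43.1%

Reweight to the known contact mode distribution:
  app: (450/5,000) × 36 = 3.24
  mobile: (1,000/5,000) × 49.2 = 9.84
  web: (1,650/5,000) × 50.4 = 16.632
  mail: (1,900/5,000) × 35.2 = 13.376
Post-stratified estimate = 43.088 → 43.1%.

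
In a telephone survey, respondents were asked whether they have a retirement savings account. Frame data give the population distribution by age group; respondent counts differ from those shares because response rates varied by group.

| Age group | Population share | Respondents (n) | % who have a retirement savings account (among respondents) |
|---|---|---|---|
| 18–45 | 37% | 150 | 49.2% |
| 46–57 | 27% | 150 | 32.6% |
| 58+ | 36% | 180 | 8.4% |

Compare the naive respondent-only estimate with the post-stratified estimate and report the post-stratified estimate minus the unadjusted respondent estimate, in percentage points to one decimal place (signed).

Without adjustment, the pooled respondent share is:
  (150/480)×49.2 + (150/480)×32.6 + (180/480)×8.4 = 28.7125%
Reweighting by population age group shares:
  0.37×49.2 + 0.27×32.6 + 0.36×8.4 = 30.03%
Difference = 30.03 − 28.7125 = 1.3175 pp.

+1.3 percentage points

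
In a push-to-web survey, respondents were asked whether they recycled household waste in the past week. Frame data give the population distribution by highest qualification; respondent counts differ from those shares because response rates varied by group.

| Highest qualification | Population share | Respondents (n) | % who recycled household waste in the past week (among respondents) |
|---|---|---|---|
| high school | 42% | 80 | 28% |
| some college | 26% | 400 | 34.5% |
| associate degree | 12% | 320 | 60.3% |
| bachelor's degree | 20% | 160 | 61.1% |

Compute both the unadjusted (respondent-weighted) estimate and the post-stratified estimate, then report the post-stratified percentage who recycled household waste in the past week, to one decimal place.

40.2%

Without adjustment, the pooled respondent share is:
  (80/960)×28 + (400/960)×34.5 + (320/960)×60.3 + (160/960)×61.1 = 46.9917%
Post-stratified estimate weights by population shares:
  0.42×28 + 0.26×34.5 + 0.12×60.3 + 0.2×61.1 = 40.186%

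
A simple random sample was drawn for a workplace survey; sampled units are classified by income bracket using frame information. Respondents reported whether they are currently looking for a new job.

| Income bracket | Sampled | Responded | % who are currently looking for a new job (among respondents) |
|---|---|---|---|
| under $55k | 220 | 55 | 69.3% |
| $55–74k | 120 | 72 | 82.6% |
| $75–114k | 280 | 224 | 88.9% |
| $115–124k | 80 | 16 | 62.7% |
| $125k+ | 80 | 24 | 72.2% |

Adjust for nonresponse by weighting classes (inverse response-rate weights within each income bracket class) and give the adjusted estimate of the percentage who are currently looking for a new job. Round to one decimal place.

Response rates by class: under $55k 55/220 = 25%, $55–74k 72/120 = 60%, $75–114k 224/280 = 80%, $115–124k 16/80 = 20%, $125k+ 24/80 = 30%.
Inverse-response-rate weighting restores each class to its sampled count, so class totals weight by n_sampled:
  under $55k: 220 × 69.3 = 15,246
  $55–74k: 120 × 82.6 = 9912
  $75–114k: 280 × 88.9 = 24,892
  $115–124k: 80 × 62.7 = 5016
  $125k+: 80 × 72.2 = 5776
Adjusted estimate = 60,842 / 780 = 78.0026 → 78.0%.

78.0%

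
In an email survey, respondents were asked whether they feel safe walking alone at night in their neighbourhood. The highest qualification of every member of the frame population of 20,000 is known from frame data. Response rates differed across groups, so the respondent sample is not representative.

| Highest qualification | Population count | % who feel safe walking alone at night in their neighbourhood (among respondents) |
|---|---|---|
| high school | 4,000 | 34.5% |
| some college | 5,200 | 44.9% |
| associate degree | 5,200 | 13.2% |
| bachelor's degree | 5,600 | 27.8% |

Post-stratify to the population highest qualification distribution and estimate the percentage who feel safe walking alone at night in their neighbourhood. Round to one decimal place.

29.8%

Weight each group's respondent value by its population share:
  high school: (4,000/20,000) × 34.5 = 6.9
  some college: (5,200/20,000) × 44.9 = 11.674
  associate degree: (5,200/20,000) × 13.2 = 3.432
  bachelor's degree: (5,600/20,000) × 27.8 = 7.784
Post-stratified estimate = 29.79 → 29.8%.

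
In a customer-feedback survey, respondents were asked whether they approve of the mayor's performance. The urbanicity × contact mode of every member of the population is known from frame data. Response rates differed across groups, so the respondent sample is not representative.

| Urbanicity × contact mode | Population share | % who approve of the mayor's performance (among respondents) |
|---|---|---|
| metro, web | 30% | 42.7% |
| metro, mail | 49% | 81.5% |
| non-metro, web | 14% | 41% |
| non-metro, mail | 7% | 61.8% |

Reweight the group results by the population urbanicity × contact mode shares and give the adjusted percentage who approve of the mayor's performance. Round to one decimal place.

62.8%

Reweight to the known urbanicity × contact mode distribution:
  metro, web: 0.3 × 42.7 = 12.81
  metro, mail: 0.49 × 81.5 = 39.935
  non-metro, web: 0.14 × 41 = 5.74
  non-metro, mail: 0.07 × 61.8 = 4.326
Post-stratified estimate = 62.811 → 62.8%.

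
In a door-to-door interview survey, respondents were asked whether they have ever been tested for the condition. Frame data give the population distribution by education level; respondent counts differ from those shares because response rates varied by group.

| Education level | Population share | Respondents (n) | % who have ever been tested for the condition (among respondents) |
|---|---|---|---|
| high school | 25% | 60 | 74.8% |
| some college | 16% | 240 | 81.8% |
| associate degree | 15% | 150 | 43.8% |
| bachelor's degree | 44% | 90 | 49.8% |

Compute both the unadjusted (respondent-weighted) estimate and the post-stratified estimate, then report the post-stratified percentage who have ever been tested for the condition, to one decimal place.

60.3%

Unadjusted (pooled respondent) estimate weights by respondent counts:
  (60/540)×74.8 + (240/540)×81.8 + (150/540)×43.8 + (90/540)×49.8 = 65.1333%
Reweighting by population education level shares:
  0.25×74.8 + 0.16×81.8 + 0.15×43.8 + 0.44×49.8 = 60.27%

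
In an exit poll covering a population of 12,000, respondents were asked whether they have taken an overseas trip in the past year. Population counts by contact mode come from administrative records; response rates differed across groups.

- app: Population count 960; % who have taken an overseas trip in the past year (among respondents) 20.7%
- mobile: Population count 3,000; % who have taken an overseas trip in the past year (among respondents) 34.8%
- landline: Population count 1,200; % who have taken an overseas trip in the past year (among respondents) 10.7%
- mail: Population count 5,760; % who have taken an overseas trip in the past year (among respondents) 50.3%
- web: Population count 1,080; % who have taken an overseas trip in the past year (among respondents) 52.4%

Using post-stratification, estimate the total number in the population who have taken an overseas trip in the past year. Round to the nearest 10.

Apply each group's respondent rate to its population count:
  app: 960 × 20.7% = 198.72
  mobile: 3,000 × 34.8% = 1044
  landline: 1,200 × 10.7% = 128.4
  mail: 5,760 × 50.3% = 2897.28
  web: 1,080 × 52.4% = 565.92
Estimated total = 4834.32 → 4,830.

4,830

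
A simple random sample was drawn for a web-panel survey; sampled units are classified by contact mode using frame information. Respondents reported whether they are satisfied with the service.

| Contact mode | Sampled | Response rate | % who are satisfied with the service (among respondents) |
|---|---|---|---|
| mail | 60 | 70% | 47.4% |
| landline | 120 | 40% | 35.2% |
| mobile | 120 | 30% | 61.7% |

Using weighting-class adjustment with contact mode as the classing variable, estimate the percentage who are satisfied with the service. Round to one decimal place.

With weight = n_sampled/n_responded per class, the weighted class total is n_sampled:
  mail: 60 × 47.4 = 2844
  landline: 120 × 35.2 = 4224
  mobile: 120 × 61.7 = 7404
Adjusted estimate = 14,472 / 300 = 48.24 → 48.2%.

48.2%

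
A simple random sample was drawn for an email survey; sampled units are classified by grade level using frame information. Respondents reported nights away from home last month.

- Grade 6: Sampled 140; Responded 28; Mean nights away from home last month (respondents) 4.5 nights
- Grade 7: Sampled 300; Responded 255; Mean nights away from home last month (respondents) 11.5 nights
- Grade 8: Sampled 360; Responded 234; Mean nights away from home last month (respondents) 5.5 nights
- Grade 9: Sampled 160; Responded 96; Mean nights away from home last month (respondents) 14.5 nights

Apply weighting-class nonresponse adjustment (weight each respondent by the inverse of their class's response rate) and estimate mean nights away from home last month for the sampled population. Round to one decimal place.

Class response rates: Grade 6 28/140 = 20%, Grade 7 255/300 = 85%, Grade 8 234/360 = 65%, Grade 9 96/160 = 60%.
Weighting each respondent by the inverse class response rate inflates each class back to its sampled size, so the class weight is n_sampled:
  Grade 6: 140 × 4.5 = 630
  Grade 7: 300 × 11.5 = 3450
  Grade 8: 360 × 5.5 = 1980
  Grade 9: 160 × 14.5 = 2320
Adjusted estimate = 8380 / 960 = 8.72917 → 8.7.

8.7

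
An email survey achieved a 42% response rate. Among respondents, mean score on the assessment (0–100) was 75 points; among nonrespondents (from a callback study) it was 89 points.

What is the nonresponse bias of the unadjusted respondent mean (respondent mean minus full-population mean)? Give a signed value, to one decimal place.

Nonresponse fraction = 1 − 0.42 = 0.58.
Bias = (nonresponse fraction) × (respondent mean − nonrespondent mean)
     = 0.58 × (75 − 89) = 0.58 × -14 = -8.12.

-8.1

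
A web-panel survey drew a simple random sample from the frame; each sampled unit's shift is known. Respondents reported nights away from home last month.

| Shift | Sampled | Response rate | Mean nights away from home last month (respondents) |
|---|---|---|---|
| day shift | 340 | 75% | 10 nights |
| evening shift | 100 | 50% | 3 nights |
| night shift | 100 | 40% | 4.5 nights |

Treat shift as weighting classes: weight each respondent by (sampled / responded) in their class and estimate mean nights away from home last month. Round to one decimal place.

Inverse-response-rate weighting restores each class to its sampled count, so class totals weight by n_sampled:
  day shift: 340 × 10 = 3400
  evening shift: 100 × 3 = 300
  night shift: 100 × 4.5 = 450
Adjusted estimate = 4150 / 540 = 7.68518 → 7.7.

7.7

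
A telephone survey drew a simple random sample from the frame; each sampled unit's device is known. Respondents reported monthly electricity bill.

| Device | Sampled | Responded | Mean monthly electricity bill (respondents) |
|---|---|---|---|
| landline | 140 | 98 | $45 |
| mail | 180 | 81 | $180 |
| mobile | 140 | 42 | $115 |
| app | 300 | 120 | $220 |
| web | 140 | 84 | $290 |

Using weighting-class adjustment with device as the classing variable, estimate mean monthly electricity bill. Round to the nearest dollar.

Response rates by class: landline 98/140 = 70%, mail 81/180 = 45%, mobile 42/140 = 30%, app 120/300 = 40%, web 84/140 = 60%.
With weight = n_sampled/n_responded per class, the weighted class total is n_sampled:
  landline: 140 × 45 = 6300
  mail: 180 × 180 = 32,400
  mobile: 140 × 115 = 16,100
  app: 300 × 220 = 66,000
  web: 140 × 290 = 40,600
Adjusted estimate = 161,400 / 900 = 179.333 → $179.

$179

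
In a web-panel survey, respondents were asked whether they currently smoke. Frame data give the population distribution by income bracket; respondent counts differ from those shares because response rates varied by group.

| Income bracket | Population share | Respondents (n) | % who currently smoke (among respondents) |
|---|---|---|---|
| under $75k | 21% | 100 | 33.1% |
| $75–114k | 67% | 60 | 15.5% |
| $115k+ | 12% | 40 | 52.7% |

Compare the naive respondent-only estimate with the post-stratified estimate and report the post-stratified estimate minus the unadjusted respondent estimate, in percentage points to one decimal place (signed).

Naive respondent-only estimate (weights = respondent counts):
  (100/200)×33.1 + (60/200)×15.5 + (40/200)×52.7 = 31.74%
Post-stratifying to population shares instead:
  0.21×33.1 + 0.67×15.5 + 0.12×52.7 = 23.66%
Difference = 23.66 − 31.74 = -8.08 pp.

-8.1 percentage points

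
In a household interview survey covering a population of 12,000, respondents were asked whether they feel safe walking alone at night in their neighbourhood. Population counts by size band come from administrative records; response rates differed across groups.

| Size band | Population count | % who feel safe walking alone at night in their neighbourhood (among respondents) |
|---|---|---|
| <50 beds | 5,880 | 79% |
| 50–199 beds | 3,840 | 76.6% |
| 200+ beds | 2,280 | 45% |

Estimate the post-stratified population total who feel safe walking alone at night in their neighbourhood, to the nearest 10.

Each cell contributes its population count × the respondent rate:
  <50 beds: 5,880 × 79% = 4645.2
  50–199 beds: 3,840 × 76.6% = 2941.44
  200+ beds: 2,280 × 45% = 1026
Estimated total = 8612.64 → 8,610.

8,610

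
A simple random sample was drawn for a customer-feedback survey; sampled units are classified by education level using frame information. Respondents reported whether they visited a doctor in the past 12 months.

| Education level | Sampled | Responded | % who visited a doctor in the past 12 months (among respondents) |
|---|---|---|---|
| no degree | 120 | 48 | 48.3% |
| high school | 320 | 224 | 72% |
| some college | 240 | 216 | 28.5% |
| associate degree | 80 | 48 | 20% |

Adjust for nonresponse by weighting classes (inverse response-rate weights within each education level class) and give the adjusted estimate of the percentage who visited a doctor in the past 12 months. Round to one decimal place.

49.0%

Class response rates: no degree 48/120 = 40%, high school 224/320 = 70%, some college 216/240 = 90%, associate degree 48/80 = 60%.
Inverse-response-rate weighting restores each class to its sampled count, so class totals weight by n_sampled:
  no degree: 120 × 48.3 = 5796
  high school: 320 × 72 = 23,040
  some college: 240 × 28.5 = 6840
  associate degree: 80 × 20 = 1600
Adjusted estimate = 37,276 / 760 = 49.0474 → 49.0%.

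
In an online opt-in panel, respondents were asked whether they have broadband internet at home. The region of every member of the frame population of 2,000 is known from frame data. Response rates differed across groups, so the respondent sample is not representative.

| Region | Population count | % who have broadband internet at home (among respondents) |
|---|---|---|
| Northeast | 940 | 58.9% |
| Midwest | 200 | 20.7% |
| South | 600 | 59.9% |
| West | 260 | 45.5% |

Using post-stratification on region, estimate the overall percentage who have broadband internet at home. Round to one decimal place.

53.6%

Each cell contributes population-share × respondent value:
  Northeast: (940/2,000) × 58.9 = 27.683
  Midwest: (200/2,000) × 20.7 = 2.07
  South: (600/2,000) × 59.9 = 17.97
  West: (260/2,000) × 45.5 = 5.915
Post-stratified estimate = 53.638 → 53.6%.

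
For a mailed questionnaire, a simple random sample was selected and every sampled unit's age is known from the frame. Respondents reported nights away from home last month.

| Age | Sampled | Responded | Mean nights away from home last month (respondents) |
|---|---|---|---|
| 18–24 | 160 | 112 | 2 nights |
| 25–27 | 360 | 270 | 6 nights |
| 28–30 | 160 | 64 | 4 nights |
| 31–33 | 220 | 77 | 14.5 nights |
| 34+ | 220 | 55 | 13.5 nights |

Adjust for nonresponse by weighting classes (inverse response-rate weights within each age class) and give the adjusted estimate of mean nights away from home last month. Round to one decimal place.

Class response rates: 18–24 112/160 = 70%, 25–27 270/360 = 75%, 28–30 64/160 = 40%, 31–33 77/220 = 35%, 34+ 55/220 = 25%.
Each respondent's weight = sampled/responded in their class; summing within a class gives n_sampled, so:
  18–24: 160 × 2 = 320
  25–27: 360 × 6 = 2160
  28–30: 160 × 4 = 640
  31–33: 220 × 14.5 = 3190
  34+: 220 × 13.5 = 2970
Adjusted estimate = 9280 / 1,120 = 8.28571 → 8.3.

8.3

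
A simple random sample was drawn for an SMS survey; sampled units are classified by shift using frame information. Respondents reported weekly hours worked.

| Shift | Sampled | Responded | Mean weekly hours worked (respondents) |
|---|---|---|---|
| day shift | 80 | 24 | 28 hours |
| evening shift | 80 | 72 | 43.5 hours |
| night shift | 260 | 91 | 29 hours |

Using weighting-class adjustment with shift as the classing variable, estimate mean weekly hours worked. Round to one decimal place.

31.6

Class response rates: day shift 24/80 = 30%, evening shift 72/80 = 90%, night shift 91/260 = 35%.
Each respondent's weight = sampled/responded in their class; summing within a class gives n_sampled, so:
  day shift: 80 × 28 = 2240
  evening shift: 80 × 43.5 = 3480
  night shift: 260 × 29 = 7540
Adjusted estimate = 13,260 / 420 = 31.5714 → 31.6.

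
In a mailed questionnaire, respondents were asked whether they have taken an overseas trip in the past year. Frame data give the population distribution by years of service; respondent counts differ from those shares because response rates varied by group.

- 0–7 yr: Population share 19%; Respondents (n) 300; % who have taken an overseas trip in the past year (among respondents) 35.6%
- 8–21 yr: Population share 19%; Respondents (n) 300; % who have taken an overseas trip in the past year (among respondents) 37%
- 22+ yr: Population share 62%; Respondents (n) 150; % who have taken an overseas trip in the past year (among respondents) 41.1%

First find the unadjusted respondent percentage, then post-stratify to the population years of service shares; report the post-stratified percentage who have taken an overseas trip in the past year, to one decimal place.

39.3%

Without adjustment, the pooled respondent share is:
  (300/750)×35.6 + (300/750)×37 + (150/750)×41.1 = 37.26%
Reweighting by population years of service shares:
  0.19×35.6 + 0.19×37 + 0.62×41.1 = 39.276%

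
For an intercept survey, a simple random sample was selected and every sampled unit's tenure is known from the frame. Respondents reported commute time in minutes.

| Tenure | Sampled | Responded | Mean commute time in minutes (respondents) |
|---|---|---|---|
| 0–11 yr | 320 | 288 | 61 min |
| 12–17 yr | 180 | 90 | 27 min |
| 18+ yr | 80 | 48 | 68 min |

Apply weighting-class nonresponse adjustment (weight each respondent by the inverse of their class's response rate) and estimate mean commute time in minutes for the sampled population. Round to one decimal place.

Response rates by class: 0–11 yr 288/320 = 90%, 12–17 yr 90/180 = 50%, 18+ yr 48/80 = 60%.
With weight = n_sampled/n_responded per class, the weighted class total is n_sampled:
  0–11 yr: 320 × 61 = 19,520
  12–17 yr: 180 × 27 = 4860
  18+ yr: 80 × 68 = 5440
Adjusted estimate = 29,820 / 580 = 51.4138 → 51.4.

51.4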